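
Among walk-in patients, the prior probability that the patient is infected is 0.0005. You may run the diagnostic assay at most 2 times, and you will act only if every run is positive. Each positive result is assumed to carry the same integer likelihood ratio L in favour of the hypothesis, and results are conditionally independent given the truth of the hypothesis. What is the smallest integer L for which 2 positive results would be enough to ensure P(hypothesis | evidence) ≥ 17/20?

Prior odds = 0.0005/0.9995 = 1/1999.
Target odds = 0.85/0.15 = 17/3.
Need L² ≥ 17/3 ÷ (1/1999) = 33983/3.
106² = 11236 < 33983/3 ≤ 11449 = 107², so L = 107.

107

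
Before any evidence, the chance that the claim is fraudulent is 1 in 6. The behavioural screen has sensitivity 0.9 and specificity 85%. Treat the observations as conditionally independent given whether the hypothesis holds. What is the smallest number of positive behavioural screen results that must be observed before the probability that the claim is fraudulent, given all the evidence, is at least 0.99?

Prior odds: (1/6) ÷ (5/6) = 0.2.
False-positive rate = 1 − 0.85 = 0.15; likelihood ratio of a positive = 0.9/0.15 = 6.
Target posterior odds = 0.99/0.01 = 99.
Require 6ⁿ ≥ 99 ÷ 0.2 = 495.
6³ = 216 falls short of 495 but 6⁴ = 1296 reaches it, so n = 4.

4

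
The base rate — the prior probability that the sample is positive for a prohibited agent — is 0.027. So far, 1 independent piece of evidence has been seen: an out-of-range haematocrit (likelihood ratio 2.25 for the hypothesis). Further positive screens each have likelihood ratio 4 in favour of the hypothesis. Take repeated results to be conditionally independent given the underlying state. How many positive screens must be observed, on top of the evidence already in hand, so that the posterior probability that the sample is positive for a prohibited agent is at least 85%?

Prior odds = 0.027/0.973 = 27/973.
Bayes factor of the evidence already in hand = 2.25.
Odds after that evidence = (27/973) × 2.25 = 243/3892.
Target odds = 0.85/0.15 = 17/3.
Need 4ⁿ ≥ 17/3 ÷ (243/3892) = 66164/729.
4³ = 64 falls short of 66164/729 but 4⁴ = 256 reaches it, so n = 4.

4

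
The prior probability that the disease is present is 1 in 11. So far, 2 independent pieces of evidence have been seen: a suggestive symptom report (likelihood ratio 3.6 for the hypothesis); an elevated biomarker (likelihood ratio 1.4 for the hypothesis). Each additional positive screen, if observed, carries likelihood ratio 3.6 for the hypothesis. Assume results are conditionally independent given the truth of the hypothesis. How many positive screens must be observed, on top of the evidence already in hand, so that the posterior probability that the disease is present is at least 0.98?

4

Prior odds = (1/11)/(10/11) = 0.1.
Combined Bayes factor of the evidence already in hand = 3.6 × 1.4 = 5.04.
Odds after that evidence = 0.1 × 5.04 = 0.504.
Target odds = 0.98/0.02 = 49.
Need 3.6ⁿ ≥ 49 ÷ 0.504 = 875/9.
3.6³ = 46.656 falls short of 875/9 but 3.6⁴ = 167.9616 reaches it, so n = 4.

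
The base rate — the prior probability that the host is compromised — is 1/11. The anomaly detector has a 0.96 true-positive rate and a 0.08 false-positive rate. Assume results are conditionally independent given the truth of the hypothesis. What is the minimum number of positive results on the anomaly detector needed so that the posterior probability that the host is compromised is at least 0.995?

4

Prior odds: (1/11) ÷ (10/11) = 0.1.
Likelihood ratio of a positive result = 0.96/0.08 = 12.
Target posterior odds = 0.995/0.005 = 199.
Require 12ⁿ ≥ 199 ÷ 0.1 = 1990.
12³ = 1728 falls short of 1990 but 12⁴ = 20736 reaches it, so n = 4.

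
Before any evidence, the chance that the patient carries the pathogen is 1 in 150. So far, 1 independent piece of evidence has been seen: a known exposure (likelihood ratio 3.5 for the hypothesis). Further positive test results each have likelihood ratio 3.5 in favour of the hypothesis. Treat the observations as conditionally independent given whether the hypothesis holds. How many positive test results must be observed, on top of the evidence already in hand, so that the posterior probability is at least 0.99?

7

Prior odds = (1/150)/(149/150) = 1/149.
Bayes factor of the evidence already in hand = 3.5.
Odds after that evidence = (1/149) × 3.5 = 7/298.
Target odds = 0.99/0.01 = 99.
Need 3.5ⁿ ≥ 99 ÷ (7/298) = 29502/7.
3.5⁶ = 1838.265625 falls short of 29502/7 but 3.5⁷ = 823543/128 reaches it, so n = 7.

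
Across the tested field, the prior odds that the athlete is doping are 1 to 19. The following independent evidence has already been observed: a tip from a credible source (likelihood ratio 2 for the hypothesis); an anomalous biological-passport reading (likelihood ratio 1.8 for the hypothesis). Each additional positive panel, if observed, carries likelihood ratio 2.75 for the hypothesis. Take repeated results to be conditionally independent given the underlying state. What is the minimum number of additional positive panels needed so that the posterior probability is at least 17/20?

4

Prior odds = 1/19.
Combined Bayes factor of the evidence already in hand = 2 × 1.8 = 3.6.
Odds after that evidence = (1/19) × 3.6 = 18/95.
Target odds = 0.85/0.15 = 17/3.
Need 2.75ⁿ ≥ 17/3 ÷ (18/95) = 1615/54.
2.75³ = 20.796875 falls short of 1615/54 but 2.75⁴ = 57.19140625 reaches it, so n = 4.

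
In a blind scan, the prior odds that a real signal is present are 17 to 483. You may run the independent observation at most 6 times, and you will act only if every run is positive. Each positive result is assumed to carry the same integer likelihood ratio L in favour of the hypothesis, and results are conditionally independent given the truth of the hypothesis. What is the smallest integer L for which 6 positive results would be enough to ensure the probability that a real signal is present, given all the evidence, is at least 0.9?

3

Prior odds = 17/483.
Target odds = 0.9/0.1 = 9.
Need L⁶ ≥ 9 ÷ (17/483) = 4347/17.
2⁶ = 64 < 4347/17 ≤ 729 = 3⁶, so L = 3.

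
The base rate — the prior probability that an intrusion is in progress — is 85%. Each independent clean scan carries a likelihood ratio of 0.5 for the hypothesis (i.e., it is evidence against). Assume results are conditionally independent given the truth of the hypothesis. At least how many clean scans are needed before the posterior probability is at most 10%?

6

Prior odds: 0.85 ÷ 0.15 = 17/3.
Likelihood ratio per clean scan = 0.5.
Target posterior odds = 0.1/0.9 = 1/9.
Require 0.5ⁿ ≤ 1/9 ÷ (17/3) = 1/51.
0.5⁵ = 0.03125 is still above 1/51 but 0.5⁶ = 0.015625 is at or below it, so n = 6.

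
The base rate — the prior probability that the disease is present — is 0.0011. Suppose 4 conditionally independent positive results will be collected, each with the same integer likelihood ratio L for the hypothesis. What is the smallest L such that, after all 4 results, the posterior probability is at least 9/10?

10

Prior odds = 0.0011/0.9989 = 11/9989.
Target odds = 0.9/0.1 = 9.
Need L⁴ ≥ 9 ÷ (11/9989) = 89901/11.
9⁴ = 6561 < 89901/11 ≤ 10000 = 10⁴, so L = 10.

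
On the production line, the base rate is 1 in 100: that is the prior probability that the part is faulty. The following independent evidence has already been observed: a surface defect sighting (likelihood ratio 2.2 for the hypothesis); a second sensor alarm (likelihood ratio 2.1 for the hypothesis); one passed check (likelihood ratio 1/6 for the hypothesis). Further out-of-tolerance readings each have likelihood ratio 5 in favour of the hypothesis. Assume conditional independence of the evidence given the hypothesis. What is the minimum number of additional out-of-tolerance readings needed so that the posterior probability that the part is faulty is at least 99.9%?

Prior odds = 0.01/0.99 = 1/99.
Combined Bayes factor of the evidence already in hand = 2.2 × 2.1 × (1/6) = 0.77.
Odds after that evidence = (1/99) × 0.77 = 7/900.
Target odds = 0.999/0.001 = 999.
Need 5ⁿ ≥ 999 ÷ (7/900) = 899100/7.
5⁷ = 78125 falls short of 899100/7 but 5⁸ = 390625 reaches it, so n = 8.

8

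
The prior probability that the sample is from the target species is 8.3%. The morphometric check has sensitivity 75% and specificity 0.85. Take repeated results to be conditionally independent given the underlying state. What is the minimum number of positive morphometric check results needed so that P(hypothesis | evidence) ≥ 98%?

4

Prior odds = 0.083/0.917 = 83/917.
False-positive rate = 1 − 0.85 = 0.15; likelihood ratio of a positive = 0.75/0.15 = 5.
Target odds: 0.98 ÷ 0.02 = 49.
Require 5ⁿ ≥ 49 ÷ (83/917) = 44933/83.
5³ = 125 falls short of 44933/83 but 5⁴ = 625 reaches it, so n = 4.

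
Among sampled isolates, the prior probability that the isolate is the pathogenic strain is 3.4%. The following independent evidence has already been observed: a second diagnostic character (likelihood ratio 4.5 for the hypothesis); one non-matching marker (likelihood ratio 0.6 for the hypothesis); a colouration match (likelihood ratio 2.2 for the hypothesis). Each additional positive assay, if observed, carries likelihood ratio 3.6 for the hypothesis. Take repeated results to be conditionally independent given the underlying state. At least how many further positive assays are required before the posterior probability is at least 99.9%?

Prior odds = 0.034/0.966 = 17/483.
Combined Bayes factor of the evidence already in hand = 4.5 × 0.6 × 2.2 = 5.94.
Odds after that evidence = (17/483) × 5.94 = 1683/8050.
Target odds = 0.999/0.001 = 999.
Need 3.6ⁿ ≥ 999 ÷ (1683/8050) = 893550/187.
3.6⁶ = 34012224/15625 falls short of 893550/187 but 3.6⁷ = 612220032/78125 reaches it, so n = 7.

7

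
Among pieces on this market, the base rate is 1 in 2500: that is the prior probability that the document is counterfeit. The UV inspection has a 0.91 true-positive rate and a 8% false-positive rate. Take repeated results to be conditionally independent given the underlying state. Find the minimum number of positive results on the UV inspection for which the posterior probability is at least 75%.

Prior odds = 0.0004/0.9996 = 1/2499.
Likelihood ratio of a positive result = 0.91/0.08 = 11.375.
Target posterior odds = 0.75/0.25 = 3.
Need (1/2499) × 11.375ⁿ ≥ 3, i.e. 11.375ⁿ ≥ 7497.
11.375³ = 753571/512 falls short of 7497 but 11.375⁴ = 68574961/4096 reaches it, so n = 4.

4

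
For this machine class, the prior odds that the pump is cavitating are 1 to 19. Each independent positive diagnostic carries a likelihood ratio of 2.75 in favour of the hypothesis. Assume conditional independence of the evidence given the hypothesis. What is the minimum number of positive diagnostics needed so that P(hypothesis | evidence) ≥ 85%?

5

Prior odds = 1/19.
Likelihood ratio per positive diagnostic = 2.75.
Target posterior odds = 0.85/0.15 = 17/3.
Need (1/19) × 2.75ⁿ ≥ 17/3, i.e. 2.75ⁿ ≥ 323/3.
2.75⁴ = 57.19140625 falls short of 323/3 but 2.75⁵ = 161051/1024 reaches it, so n = 5.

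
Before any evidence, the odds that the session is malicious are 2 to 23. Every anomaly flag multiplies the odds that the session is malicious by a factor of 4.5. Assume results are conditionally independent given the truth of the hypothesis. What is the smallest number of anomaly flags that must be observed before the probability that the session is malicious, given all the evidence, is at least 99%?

5

Prior odds = 2/23.
Likelihood ratio per anomaly flag = 4.5.
Target posterior odds = 0.99/0.01 = 99.
Need (2/23) × 4.5ⁿ ≥ 99, i.e. 4.5ⁿ ≥ 1138.5.
4.5⁴ = 410.0625 falls short of 1138.5 but 4.5⁵ = 1845.28125 reaches it, so n = 5.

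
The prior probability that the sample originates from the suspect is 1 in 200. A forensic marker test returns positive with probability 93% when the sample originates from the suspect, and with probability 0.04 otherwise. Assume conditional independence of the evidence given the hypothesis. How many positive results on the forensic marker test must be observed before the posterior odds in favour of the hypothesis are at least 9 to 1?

3

Prior odds: 0.005 ÷ 0.995 = 1/199.
Likelihood ratio of a positive result = 0.93/0.04 = 23.25.
Target odds = 9.
Need (1/199) × 23.25ⁿ ≥ 9, i.e. 23.25ⁿ ≥ 1791.
23.25² = 540.5625 falls short of 1791 but 23.25³ = 804357/64 reaches it, so n = 3.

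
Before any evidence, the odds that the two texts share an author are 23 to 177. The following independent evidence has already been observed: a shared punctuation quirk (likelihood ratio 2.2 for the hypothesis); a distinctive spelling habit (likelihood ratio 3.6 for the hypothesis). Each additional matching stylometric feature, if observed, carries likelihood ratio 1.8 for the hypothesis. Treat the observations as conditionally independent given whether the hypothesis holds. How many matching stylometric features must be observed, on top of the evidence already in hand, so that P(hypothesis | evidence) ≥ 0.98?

Prior odds = 23/177.
Combined Bayes factor of the evidence already in hand = 2.2 × 3.6 = 7.92.
Odds after that evidence = (23/177) × 7.92 = 1518/1475.
Target odds = 0.98/0.02 = 49.
Need 1.8ⁿ ≥ 49 ÷ (1518/1475) = 72275/1518.
1.8⁶ = 531441/15625 falls short of 72275/1518 but 1.8⁷ = 4782969/78125 reaches it, so n = 7.

7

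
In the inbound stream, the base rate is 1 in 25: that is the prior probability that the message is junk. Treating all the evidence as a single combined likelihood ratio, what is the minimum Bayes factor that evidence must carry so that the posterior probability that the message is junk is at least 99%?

Prior odds = 0.04/0.96 = 1/24.
Target odds = 0.99/0.01 = 99.
Required Bayes factor = 99 ÷ (1/24) = 2376.

2376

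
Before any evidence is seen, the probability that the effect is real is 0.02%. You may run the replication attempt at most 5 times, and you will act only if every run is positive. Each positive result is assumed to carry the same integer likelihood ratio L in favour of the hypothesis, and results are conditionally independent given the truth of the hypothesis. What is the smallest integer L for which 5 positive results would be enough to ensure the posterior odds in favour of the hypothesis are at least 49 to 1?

Prior odds = 0.0002/0.9998 = 1/4999.
Target odds = 49.
Need L⁵ ≥ 49 ÷ (1/4999) = 244951.
11⁵ = 161051 < 244951 ≤ 248832 = 12⁵, so L = 12.

12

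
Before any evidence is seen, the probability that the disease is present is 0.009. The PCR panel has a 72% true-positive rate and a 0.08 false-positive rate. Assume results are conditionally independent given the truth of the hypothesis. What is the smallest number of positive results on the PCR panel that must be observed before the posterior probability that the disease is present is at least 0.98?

Prior odds = 0.009/0.991 = 9/991.
Likelihood ratio of a positive result = 0.72/0.08 = 9.
Target posterior odds = 0.98/0.02 = 49.
Need (9/991) × 9ⁿ ≥ 49, i.e. 9ⁿ ≥ 48559/9.
9³ = 729 falls short of 48559/9 but 9⁴ = 6561 reaches it, so n = 4.

4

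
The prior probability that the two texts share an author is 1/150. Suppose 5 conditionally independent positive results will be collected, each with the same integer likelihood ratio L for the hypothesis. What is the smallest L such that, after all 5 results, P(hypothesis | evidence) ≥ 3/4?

Prior odds = (1/150)/(149/150) = 1/149.
Target odds = 0.75/0.25 = 3.
Need L⁵ ≥ 3 ÷ (1/149) = 447.
3⁵ = 243 < 447 ≤ 1024 = 4⁵, so L = 4.

4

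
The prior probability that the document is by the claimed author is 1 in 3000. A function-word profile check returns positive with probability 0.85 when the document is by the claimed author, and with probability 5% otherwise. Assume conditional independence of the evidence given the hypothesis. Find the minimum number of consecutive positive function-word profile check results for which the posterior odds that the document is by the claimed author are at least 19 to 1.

4

Prior odds: (1/3000) ÷ (2999/3000) = 1/2999.
Likelihood ratio of a positive result = 0.85/0.05 = 17.
Target odds = 19.
Require 17ⁿ ≥ 19 ÷ (1/2999) = 56981.
17³ = 4913 falls short of 56981 but 17⁴ = 83521 reaches it, so n = 4.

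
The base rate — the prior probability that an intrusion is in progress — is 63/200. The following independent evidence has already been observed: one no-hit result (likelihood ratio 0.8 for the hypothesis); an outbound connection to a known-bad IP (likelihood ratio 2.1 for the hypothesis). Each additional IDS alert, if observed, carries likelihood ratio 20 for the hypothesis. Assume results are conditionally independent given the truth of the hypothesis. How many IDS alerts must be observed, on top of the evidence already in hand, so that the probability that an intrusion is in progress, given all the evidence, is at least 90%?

1

Prior odds = 0.315/0.685 = 63/137.
Combined Bayes factor of the evidence already in hand = 0.8 × 2.1 = 1.68.
Odds after that evidence = (63/137) × 1.68 = 2646/3425.
Target odds = 0.9/0.1 = 9.
Need 20ⁿ ≥ 9 ÷ (2646/3425) = 3425/294.
20¹ = 20, which meets the required 3425/294; so n = 1.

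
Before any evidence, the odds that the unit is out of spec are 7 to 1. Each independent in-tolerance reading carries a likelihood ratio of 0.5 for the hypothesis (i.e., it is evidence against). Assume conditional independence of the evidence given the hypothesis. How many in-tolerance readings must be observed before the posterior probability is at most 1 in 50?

Prior odds = 7.
Likelihood ratio per in-tolerance reading = 0.5.
Target odds: 0.02 ÷ 0.98 = 1/49.
Need 7 × 0.5ⁿ ≤ 1/49, i.e. 0.5ⁿ ≤ 1/343.
0.5⁸ = 0.00390625 is still above 1/343 but 0.5⁹ = 0.001953125 is at or below it, so n = 9.

9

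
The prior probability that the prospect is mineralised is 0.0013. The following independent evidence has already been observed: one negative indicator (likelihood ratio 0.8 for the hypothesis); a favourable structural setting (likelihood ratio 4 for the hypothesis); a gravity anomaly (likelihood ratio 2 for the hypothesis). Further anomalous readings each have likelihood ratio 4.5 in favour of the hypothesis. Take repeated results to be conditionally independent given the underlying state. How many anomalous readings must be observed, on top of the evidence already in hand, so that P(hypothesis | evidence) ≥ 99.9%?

8

Prior odds = 0.0013/0.9987 = 13/9987.
Combined Bayes factor of the evidence already in hand = 0.8 × 4 × 2 = 6.4.
Odds after that evidence = (13/9987) × 6.4 = 416/49935.
Target odds = 0.999/0.001 = 999.
Need 4.5ⁿ ≥ 999 ÷ (416/49935) = 49885065/416.
4.5⁷ = 4782969/128 falls short of 49885065/416 but 4.5⁸ = 43046721/256 reaches it, so n = 8.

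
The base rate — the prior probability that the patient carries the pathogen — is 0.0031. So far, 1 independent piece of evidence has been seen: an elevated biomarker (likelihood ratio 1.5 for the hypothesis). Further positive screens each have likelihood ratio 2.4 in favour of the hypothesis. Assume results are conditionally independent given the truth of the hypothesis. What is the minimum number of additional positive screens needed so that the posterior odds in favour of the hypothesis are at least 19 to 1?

10

Prior odds = 0.0031/0.9969 = 31/9969.
Bayes factor of the evidence already in hand = 1.5.
Odds after that evidence = (31/9969) × 1.5 = 31/6646.
Target odds = 19.
Need 2.4ⁿ ≥ 19 ÷ (31/6646) = 126274/31.
2.4⁹ ≈2641.81 falls short of 126274/31 but 2.4¹⁰ ≈6340.34 reaches it, so n = 10.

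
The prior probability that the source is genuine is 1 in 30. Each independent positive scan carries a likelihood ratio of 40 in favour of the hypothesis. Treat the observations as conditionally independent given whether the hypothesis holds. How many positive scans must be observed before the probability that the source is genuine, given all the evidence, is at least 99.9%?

Prior odds = (1/30)/(29/30) = 1/29.
Likelihood ratio per positive scan = 40.
Target odds: 0.999 ÷ 0.001 = 999.
Need (1/29) × 40ⁿ ≥ 999, i.e. 40ⁿ ≥ 28971.
40² = 1600 falls short of 28971 but 40³ = 64000 reaches it, so n = 3.

3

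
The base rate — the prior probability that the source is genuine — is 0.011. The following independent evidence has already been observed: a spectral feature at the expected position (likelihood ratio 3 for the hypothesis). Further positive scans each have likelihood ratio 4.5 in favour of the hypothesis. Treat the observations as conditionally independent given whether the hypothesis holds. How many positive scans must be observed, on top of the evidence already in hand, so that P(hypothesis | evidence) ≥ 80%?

Prior odds = 0.011/0.989 = 11/989.
Bayes factor of the evidence already in hand = 3.
Odds after that evidence = (11/989) × 3 = 33/989.
Target odds = 0.8/0.2 = 4.
Need 4.5ⁿ ≥ 4 ÷ (33/989) = 3956/33.
4.5³ = 91.125 falls short of 3956/33 but 4.5⁴ = 410.0625 reaches it, so n = 4.

4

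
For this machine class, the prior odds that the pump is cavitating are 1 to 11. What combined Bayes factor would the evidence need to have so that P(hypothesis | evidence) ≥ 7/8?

77

Prior odds = 1/11.
Target odds = 0.875/0.125 = 7.
Required Bayes factor = 7 ÷ (1/11) = 77.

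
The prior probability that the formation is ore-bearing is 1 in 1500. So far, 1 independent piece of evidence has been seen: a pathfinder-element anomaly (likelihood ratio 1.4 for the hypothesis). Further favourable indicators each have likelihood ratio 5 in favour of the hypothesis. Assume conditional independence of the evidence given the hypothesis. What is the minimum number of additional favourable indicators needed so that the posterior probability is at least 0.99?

8

Prior odds = (1/1500)/(1499/1500) = 1/1499.
Bayes factor of the evidence already in hand = 1.4.
Odds after that evidence = (1/1499) × 1.4 = 7/7495.
Target odds = 0.99/0.01 = 99.
Need 5ⁿ ≥ 99 ÷ (7/7495) = 742005/7.
5⁷ = 78125 falls short of 742005/7 but 5⁸ = 390625 reaches it, so n = 8.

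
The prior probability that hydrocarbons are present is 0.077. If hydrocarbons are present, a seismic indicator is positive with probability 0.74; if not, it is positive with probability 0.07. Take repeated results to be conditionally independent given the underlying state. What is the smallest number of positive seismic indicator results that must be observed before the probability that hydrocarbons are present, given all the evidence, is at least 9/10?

Prior odds = 0.077/0.923 = 77/923.
Likelihood ratio of a positive = 0.74/0.07 = 74/7.
Target odds: 0.9 ÷ 0.1 = 9.
Require (74/7)ⁿ ≥ 9 ÷ (77/923) = 8307/77.
(74/7)¹ = 74/7 falls short of 8307/77 but (74/7)² = 5476/49 reaches it, so n = 2.

2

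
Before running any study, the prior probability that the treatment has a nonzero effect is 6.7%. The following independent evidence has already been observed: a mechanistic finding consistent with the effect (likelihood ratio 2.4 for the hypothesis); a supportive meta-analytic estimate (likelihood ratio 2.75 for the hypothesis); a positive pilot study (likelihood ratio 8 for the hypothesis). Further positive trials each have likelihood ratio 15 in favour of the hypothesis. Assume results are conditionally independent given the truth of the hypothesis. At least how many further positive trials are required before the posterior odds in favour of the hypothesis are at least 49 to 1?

Prior odds = 0.067/0.933 = 67/933.
Combined Bayes factor of the evidence already in hand = 2.4 × 2.75 × 8 = 52.8.
Odds after that evidence = (67/933) × 52.8 = 5896/1555.
Target odds = 49.
Need 15ⁿ ≥ 49 ÷ (5896/1555) = 76195/5896.
15¹ = 15, which meets the required 76195/5896; so n = 1.

1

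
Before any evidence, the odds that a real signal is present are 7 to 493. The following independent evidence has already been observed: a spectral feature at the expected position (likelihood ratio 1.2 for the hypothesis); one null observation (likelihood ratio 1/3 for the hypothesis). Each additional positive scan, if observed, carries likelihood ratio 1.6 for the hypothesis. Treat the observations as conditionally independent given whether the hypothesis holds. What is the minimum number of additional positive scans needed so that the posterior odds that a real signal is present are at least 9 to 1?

16

Prior odds = 7/493.
Combined Bayes factor of the evidence already in hand = 1.2 × (1/3) = 0.4.
Odds after that evidence = (7/493) × 0.4 = 14/2465.
Target odds = 9.
Need 1.6ⁿ ≥ 9 ÷ (14/2465) = 22185/14.
1.6¹⁵ ≈1152.92 falls short of 22185/14 but 1.6¹⁶ ≈1844.67 reaches it, so n = 16.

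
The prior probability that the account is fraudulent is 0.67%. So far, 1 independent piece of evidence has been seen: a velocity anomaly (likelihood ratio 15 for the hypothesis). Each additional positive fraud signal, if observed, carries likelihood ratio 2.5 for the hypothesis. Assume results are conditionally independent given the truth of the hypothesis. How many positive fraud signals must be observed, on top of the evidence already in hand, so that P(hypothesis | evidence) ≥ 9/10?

5

Prior odds = 0.0067/0.9933 = 67/9933.
Bayes factor of the evidence already in hand = 15.
Odds after that evidence = (67/9933) × 15 = 335/3311.
Target odds = 0.9/0.1 = 9.
Need 2.5ⁿ ≥ 9 ÷ (335/3311) = 29799/335.
2.5⁴ = 39.0625 falls short of 29799/335 but 2.5⁵ = 97.65625 reaches it, so n = 5.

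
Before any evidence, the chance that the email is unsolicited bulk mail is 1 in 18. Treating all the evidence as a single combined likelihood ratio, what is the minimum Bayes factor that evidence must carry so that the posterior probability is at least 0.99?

Prior odds = (1/18)/(17/18) = 1/17.
Target odds = 0.99/0.01 = 99.
Required Bayes factor = 99 ÷ (1/17) = 1683.

1683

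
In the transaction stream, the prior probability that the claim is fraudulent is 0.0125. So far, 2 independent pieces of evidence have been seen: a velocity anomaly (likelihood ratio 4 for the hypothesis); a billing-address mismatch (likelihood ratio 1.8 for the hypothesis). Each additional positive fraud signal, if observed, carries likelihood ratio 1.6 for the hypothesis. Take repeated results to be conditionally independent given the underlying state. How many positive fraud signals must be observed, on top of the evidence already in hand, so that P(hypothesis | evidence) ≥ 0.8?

Prior odds = 0.0125/0.9875 = 1/79.
Combined Bayes factor of the evidence already in hand = 4 × 1.8 = 7.2.
Odds after that evidence = (1/79) × 7.2 = 36/395.
Target odds = 0.8/0.2 = 4.
Need 1.6ⁿ ≥ 4 ÷ (36/395) = 395/9.
1.6⁸ = 16777216/390625 falls short of 395/9 but 1.6⁹ = 134217728/1953125 reaches it, so n = 9.

9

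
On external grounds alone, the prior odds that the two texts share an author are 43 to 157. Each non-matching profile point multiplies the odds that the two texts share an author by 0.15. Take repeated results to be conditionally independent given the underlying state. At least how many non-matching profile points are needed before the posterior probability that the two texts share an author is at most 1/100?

Prior odds = 43/157.
Likelihood ratio per non-matching profile point = 0.15.
Target posterior odds = 0.01/0.99 = 1/99.
Need (43/157) × 0.15ⁿ ≤ 1/99, i.e. 0.15ⁿ ≤ 157/4257.
0.15¹ = 0.15 is still above 157/4257 but 0.15² = 0.0225 is at or below it, so n = 2.

2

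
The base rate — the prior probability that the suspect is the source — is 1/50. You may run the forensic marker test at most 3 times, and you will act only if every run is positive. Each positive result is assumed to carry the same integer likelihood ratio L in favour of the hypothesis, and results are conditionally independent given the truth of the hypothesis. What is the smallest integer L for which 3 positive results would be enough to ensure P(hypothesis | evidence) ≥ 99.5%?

22

Prior odds = 0.02/0.98 = 1/49.
Target odds = 0.995/0.005 = 199.
Need L³ ≥ 199 ÷ (1/49) = 9751.
21³ = 9261 < 9751 ≤ 10648 = 22³, so L = 22.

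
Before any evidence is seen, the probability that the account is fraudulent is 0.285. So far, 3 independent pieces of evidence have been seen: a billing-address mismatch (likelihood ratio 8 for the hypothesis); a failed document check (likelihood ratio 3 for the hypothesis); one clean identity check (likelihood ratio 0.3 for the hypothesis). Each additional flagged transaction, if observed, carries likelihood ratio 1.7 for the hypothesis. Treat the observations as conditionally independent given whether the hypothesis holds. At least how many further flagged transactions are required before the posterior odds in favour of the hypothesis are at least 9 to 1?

Prior odds = 0.285/0.715 = 57/143.
Combined Bayes factor of the evidence already in hand = 8 × 3 × 0.3 = 7.2.
Odds after that evidence = (57/143) × 7.2 = 2052/715.
Target odds = 9.
Need 1.7ⁿ ≥ 9 ÷ (2052/715) = 715/228.
1.7² = 2.89 falls short of 715/228 but 1.7³ = 4.913 reaches it, so n = 3.

3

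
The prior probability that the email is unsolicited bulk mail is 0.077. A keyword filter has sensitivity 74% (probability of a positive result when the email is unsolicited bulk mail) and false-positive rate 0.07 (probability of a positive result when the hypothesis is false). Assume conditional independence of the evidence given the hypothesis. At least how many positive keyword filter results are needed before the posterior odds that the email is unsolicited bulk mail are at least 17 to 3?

Prior odds = 0.077/0.923 = 77/923.
Likelihood ratio of a positive result = 0.74/0.07 = 74/7.
Target odds = 17/3.
Need (77/923) × (74/7)ⁿ ≥ 17/3, i.e. (74/7)ⁿ ≥ 15691/231.
(74/7)¹ = 74/7 falls short of 15691/231 but (74/7)² = 5476/49 reaches it, so n = 2.

2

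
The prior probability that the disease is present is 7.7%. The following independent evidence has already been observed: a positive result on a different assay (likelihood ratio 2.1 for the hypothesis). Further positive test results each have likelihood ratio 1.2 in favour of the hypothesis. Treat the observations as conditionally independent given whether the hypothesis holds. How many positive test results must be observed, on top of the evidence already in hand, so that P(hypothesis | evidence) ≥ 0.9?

Prior odds = 0.077/0.923 = 77/923.
Bayes factor of the evidence already in hand = 2.1.
Odds after that evidence = (77/923) × 2.1 = 1617/9230.
Target odds = 0.9/0.1 = 9.
Need 1.2ⁿ ≥ 9 ÷ (1617/9230) = 27690/539.
1.2²¹ ≈46.0051 falls short of 27690/539 but 1.2²² ≈55.2061 reaches it, so n = 22.

22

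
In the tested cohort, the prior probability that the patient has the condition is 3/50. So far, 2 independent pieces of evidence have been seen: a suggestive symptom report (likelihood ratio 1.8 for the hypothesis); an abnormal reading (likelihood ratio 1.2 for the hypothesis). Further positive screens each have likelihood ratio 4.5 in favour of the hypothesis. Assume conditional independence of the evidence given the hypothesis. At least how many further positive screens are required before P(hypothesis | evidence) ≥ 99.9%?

Prior odds = 0.06/0.94 = 3/47.
Combined Bayes factor of the evidence already in hand = 1.8 × 1.2 = 2.16.
Odds after that evidence = (3/47) × 2.16 = 162/1175.
Target odds = 0.999/0.001 = 999.
Need 4.5ⁿ ≥ 999 ÷ (162/1175) = 43475/6.
4.5⁵ = 1845.28125 falls short of 43475/6 but 4.5⁶ = 8303.765625 reaches it, so n = 6.

6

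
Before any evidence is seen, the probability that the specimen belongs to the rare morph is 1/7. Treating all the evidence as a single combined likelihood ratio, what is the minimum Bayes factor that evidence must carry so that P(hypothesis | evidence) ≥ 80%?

Prior odds = (1/7)/(6/7) = 1/6.
Target odds = 0.8/0.2 = 4.
Required Bayes factor = 4 ÷ (1/6) = 24.

24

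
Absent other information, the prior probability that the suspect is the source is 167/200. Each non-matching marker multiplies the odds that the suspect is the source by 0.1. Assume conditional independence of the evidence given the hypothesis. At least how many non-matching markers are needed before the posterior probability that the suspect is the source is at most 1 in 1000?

Prior odds: 0.835 ÷ 0.165 = 167/33.
Likelihood ratio per non-matching marker = 0.1.
Target posterior odds = 0.001/0.999 = 1/999.
Need (167/33) × 0.1ⁿ ≤ 1/999, i.e. 0.1ⁿ ≤ 11/55611.
0.1³ = 0.001 is still above 11/55611 but 0.1⁴ = 0.0001 is at or below it, so n = 4.

4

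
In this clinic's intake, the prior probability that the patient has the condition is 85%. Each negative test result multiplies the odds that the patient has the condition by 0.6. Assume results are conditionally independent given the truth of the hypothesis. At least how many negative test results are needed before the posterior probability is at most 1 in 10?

Prior odds: 0.85 ÷ 0.15 = 17/3.
Likelihood ratio per negative test result = 0.6.
Target posterior odds = 0.1/0.9 = 1/9.
Need (17/3) × 0.6ⁿ ≤ 1/9, i.e. 0.6ⁿ ≤ 1/51.
0.6⁷ = 2187/78125 is still above 1/51 but 0.6⁸ = 6561/390625 is at or below it, so n = 8.

8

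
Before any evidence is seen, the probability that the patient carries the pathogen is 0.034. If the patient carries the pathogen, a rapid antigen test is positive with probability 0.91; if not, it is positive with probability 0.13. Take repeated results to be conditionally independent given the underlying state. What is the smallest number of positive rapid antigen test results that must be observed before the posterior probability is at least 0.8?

Prior odds: 0.034 ÷ 0.966 = 17/483.
Likelihood ratio of a positive = 0.91/0.13 = 7.
Target odds: 0.8 ÷ 0.2 = 4.
Require 7ⁿ ≥ 4 ÷ (17/483) = 1932/17.
7² = 49 falls short of 1932/17 but 7³ = 343 reaches it, so n = 3.

3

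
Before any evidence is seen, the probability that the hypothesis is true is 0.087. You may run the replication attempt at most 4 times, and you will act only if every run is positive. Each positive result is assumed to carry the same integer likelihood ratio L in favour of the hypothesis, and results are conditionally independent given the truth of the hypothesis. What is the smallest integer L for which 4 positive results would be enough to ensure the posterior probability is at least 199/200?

7

Prior odds = 0.087/0.913 = 87/913.
Target odds = 0.995/0.005 = 199.
Need L⁴ ≥ 199 ÷ (87/913) = 181687/87.
6⁴ = 1296 < 181687/87 ≤ 2401 = 7⁴, so L = 7.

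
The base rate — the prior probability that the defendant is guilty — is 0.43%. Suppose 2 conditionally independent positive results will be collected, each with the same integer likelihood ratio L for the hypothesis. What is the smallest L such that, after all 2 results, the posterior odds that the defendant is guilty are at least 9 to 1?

46

Prior odds = 0.0043/0.9957 = 43/9957.
Target odds = 9.
Need L² ≥ 9 ÷ (43/9957) = 89613/43.
45² = 2025 < 89613/43 ≤ 2116 = 46², so L = 46.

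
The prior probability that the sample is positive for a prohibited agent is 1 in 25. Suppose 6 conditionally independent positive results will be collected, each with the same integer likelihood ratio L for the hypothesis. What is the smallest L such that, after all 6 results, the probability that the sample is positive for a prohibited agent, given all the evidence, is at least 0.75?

Prior odds = 0.04/0.96 = 1/24.
Target odds = 0.75/0.25 = 3.
Need L⁶ ≥ 3 ÷ (1/24) = 72.
2⁶ = 64 < 72 ≤ 729 = 3⁶, so L = 3.

3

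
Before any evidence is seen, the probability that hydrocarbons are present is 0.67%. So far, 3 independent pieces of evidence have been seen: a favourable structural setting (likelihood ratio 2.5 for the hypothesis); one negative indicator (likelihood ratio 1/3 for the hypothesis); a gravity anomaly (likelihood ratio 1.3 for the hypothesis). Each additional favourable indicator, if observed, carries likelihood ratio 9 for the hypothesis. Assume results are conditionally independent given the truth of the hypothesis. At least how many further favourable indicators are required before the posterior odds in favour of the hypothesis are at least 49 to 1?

5

Prior odds = 0.0067/0.9933 = 67/9933.
Combined Bayes factor of the evidence already in hand = 2.5 × (1/3) × 1.3 = 13/12.
Odds after that evidence = (67/9933) × 13/12 = 871/119196.
Target odds = 49.
Need 9ⁿ ≥ 49 ÷ (871/119196) = 5840604/871.
9⁴ = 6561 falls short of 5840604/871 but 9⁵ = 59049 reaches it, so n = 5.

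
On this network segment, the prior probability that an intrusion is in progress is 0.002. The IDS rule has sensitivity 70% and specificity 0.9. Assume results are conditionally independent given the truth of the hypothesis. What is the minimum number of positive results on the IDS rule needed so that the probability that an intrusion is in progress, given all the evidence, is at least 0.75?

4

Prior odds = 0.002/0.998 = 1/499.
False-positive rate = 1 − 0.9 = 0.1; likelihood ratio of a positive = 0.7/0.1 = 7.
Target posterior odds = 0.75/0.25 = 3.
Need (1/499) × 7ⁿ ≥ 3, i.e. 7ⁿ ≥ 1497.
7³ = 343 falls short of 1497 but 7⁴ = 2401 reaches it, so n = 4.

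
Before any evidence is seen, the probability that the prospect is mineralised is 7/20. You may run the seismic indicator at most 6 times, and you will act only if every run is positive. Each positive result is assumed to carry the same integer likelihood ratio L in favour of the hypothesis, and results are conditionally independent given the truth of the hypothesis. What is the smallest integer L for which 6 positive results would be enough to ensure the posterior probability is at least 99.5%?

3

Prior odds = 0.35/0.65 = 7/13.
Target odds = 0.995/0.005 = 199.
Need L⁶ ≥ 199 ÷ (7/13) = 2587/7.
2⁶ = 64 < 2587/7 ≤ 729 = 3⁶, so L = 3.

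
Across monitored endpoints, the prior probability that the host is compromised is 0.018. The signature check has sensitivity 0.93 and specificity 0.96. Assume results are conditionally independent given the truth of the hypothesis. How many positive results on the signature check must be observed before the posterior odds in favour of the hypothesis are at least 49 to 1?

Prior odds = 0.018/0.982 = 9/491.
False-positive rate = 1 − 0.96 = 0.04; likelihood ratio of a positive = 0.93/0.04 = 23.25.
Target odds = 49.
Need (9/491) × 23.25ⁿ ≥ 49, i.e. 23.25ⁿ ≥ 24059/9.
23.25² = 540.5625 falls short of 24059/9 but 23.25³ = 804357/64 reaches it, so n = 3.

3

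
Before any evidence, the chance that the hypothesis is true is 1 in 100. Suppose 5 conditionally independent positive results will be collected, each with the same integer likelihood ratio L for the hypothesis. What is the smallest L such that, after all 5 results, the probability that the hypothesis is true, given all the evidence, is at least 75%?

4

Prior odds = 0.01/0.99 = 1/99.
Target odds = 0.75/0.25 = 3.
Need L⁵ ≥ 3 ÷ (1/99) = 297.
3⁵ = 243 < 297 ≤ 1024 = 4⁵, so L = 4.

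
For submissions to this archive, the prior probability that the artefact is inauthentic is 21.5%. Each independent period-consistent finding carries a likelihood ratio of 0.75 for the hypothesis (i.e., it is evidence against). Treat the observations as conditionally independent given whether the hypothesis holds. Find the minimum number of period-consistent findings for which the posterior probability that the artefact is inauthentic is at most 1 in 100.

12

Prior odds = 0.215/0.785 = 43/157.
Likelihood ratio per period-consistent finding = 0.75.
Target odds: 0.01 ÷ 0.99 = 1/99.
Require 0.75ⁿ ≤ 1/99 ÷ (43/157) = 157/4257.
0.75¹¹ = 177147/4194304 is still above 157/4257 but 0.75¹² = 531441/16777216 is at or below it, so n = 12.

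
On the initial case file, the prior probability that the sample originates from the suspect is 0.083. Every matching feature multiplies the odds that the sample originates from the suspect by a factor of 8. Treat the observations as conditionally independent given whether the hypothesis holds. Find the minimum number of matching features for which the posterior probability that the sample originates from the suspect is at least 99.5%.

4

Prior odds = 0.083/0.917 = 83/917.
Likelihood ratio per matching feature = 8.
Target odds: 0.995 ÷ 0.005 = 199.
Need (83/917) × 8ⁿ ≥ 199, i.e. 8ⁿ ≥ 182483/83.
8³ = 512 falls short of 182483/83 but 8⁴ = 4096 reaches it, so n = 4.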